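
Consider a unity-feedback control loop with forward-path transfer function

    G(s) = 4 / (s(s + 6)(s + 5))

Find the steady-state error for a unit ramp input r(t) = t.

e_ss = 7.500

G(s) has one pole at the origin.
This is a Type 1 system. Kv = lim_{s→0} s·G(s) = 4/30 = 2/15.
e_ss = 1/Kv = 1/(2/15) = 15/2 ≈ 7.500.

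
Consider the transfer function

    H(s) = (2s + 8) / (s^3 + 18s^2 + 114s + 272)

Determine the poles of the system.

The poles are the roots of the denominator s^3 + 18s^2 + 114s + 272 = 0.
Trying s = -8: the polynomial evaluates to 0, so (s + 8) is a factor.
Dividing out leaves s^2 + 10s + 34 = 0.
The quadratic formula then gives s = -5 ± 3j.

s = -5 ± 3j, -8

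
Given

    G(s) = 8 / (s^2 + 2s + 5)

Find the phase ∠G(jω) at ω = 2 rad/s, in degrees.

At s = j2: numerator = 8, denominator = 1 + j4.
∠G = ∠num − ∠den = 0° − (75.964°) = -75.96°.

∠G(j2) ≈ -75.96°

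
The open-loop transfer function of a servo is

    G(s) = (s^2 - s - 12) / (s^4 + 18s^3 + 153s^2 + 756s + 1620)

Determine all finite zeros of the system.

Set the numerator to zero: s^2 - s - 12 = 0.
Factoring: (s + 3)(s - 4) = 0.

s = -3, 4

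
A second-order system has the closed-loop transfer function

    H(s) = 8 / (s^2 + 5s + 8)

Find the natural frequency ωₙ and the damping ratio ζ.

ωₙ ≈ 2.828 rad/s, ζ ≈ 0.8839

Compare the denominator to the standard form s^2 + 2ζωₙs + ωₙ².
ωₙ² = 8, so ωₙ = √8 ≈ 2.828 rad/s.
2ζωₙ = 5, so ζ = 5/(2·√8) ≈ 0.8839.
With ζ = 0.8839 the response is underdamped.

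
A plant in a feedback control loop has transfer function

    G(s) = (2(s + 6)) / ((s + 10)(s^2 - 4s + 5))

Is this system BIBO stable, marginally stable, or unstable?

The poles can be read from the denominator factors: s = -10, 2 ± j.
Since the pole(s) at s = 2 + j, 2 - j lie in the right half-plane, the system is unstable.

unstable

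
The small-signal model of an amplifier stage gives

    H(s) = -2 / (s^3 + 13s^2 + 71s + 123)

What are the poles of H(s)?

The poles are the roots of the denominator s^3 + 13s^2 + 71s + 123 = 0.
Trying s = -3: the polynomial evaluates to 0, so (s + 3) is a factor.
Dividing out leaves s^2 + 10s + 41 = 0.
The quadratic formula then gives s = -5 ± 4j.

s = -5 + 4j, -5 - 4j, -3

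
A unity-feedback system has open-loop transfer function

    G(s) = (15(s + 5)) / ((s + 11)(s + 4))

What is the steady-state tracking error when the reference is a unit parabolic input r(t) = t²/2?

e_ss = ∞

G(s) has no poles at the origin.
This is a Type 0 system; Ka = lim_{s→0} s^2·G(s) = 0, so the steady-state error for a parabola input is infinite.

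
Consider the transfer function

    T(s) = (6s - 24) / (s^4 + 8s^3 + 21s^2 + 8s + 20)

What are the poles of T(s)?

The poles are the roots of the denominator s^4 + 8s^3 + 21s^2 + 8s + 20 = 0.
No real roots exist; factor into two real quadratics: (s^2 + 1)(s^2 + 8s + 20) = 0.
Each quadratic gives a conjugate pair via the quadratic formula.

s = j, -j, -4 + 2j, -4 - 2j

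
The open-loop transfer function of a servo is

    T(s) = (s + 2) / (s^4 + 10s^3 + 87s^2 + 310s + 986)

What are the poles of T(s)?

The poles are the roots of the denominator s^4 + 10s^3 + 87s^2 + 310s + 986 = 0.
No real roots exist; factor into two real quadratics: (s^2 + 4s + 29)(s^2 + 6s + 34) = 0.
Each quadratic gives a conjugate pair via the quadratic formula.

s = -2 + 5j, -2 - 5j, -3 + 5j, -3 - 5j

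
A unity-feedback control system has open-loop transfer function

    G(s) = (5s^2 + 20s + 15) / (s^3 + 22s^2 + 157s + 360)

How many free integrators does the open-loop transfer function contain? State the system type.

The denominator has no factor of s at the origin — no free integrator — so this is a Type 0 system.

Type 0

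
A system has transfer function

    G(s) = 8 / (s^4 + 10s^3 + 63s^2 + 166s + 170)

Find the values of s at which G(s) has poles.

s = -2 + j, -2 - j, -3 + 5j, -3 - 5j

The poles are the roots of the denominator s^4 + 10s^3 + 63s^2 + 166s + 170 = 0.
No real roots exist; factor into two real quadratics: (s^2 + 4s + 5)(s^2 + 6s + 34) = 0.
Each quadratic gives a conjugate pair via the quadratic formula.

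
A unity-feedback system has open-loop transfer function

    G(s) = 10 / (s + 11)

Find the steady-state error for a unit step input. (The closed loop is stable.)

e_ss = 0.5238

G(s) has no poles at the origin.
This is a Type 0 system. Kp = lim_{s→0} G(s) = 10/11.
e_ss = 1/(1 + Kp) = 1/(1 + 10/11) = 11/21 ≈ 0.5238.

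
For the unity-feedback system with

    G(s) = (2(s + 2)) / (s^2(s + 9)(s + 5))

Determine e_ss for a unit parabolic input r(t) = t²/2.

G(s) has 2 poles at the origin.
This is a Type 2 system. Ka = lim_{s→0} s^2·G(s) = 4/45.
e_ss = 1/Ka = 1/(4/45) = 45/4 ≈ 11.25.

e_ss = 11.25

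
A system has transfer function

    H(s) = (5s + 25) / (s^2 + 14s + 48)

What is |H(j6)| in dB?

Substitute s = j6: numerator = 25 + j30, denominator = 12 + j84.
|H(j6)| = |25 + j30| / |12 + j84| = 39.051 / 84.853 ≈ 0.4602.
In decibels: 20·log₁₀(0.4602) ≈ -6.74 dB.

|H(j6)|_dB ≈ -6.74 dB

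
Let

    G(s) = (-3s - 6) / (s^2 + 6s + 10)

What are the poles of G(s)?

The poles are the roots of the denominator s^2 + 6s + 10 = 0.
Using the quadratic formula: s = (-6 ± √(-4))/2 = -3 ± 1j.

s = -3 ± j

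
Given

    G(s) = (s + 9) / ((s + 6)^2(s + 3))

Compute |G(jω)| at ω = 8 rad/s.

Substitute s = j8: numerator = 9 + j8, denominator = -852 + j64.
|G(j8)| = |9 + j8| / |-852 + j64| = 12.042 / 854.40 ≈ 0.01409.

|G(j8)| ≈ 0.01409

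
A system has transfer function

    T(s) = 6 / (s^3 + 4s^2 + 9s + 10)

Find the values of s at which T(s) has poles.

The poles are the roots of the denominator s^3 + 4s^2 + 9s + 10 = 0.
Trying s = -2: the polynomial evaluates to 0, so (s + 2) is a factor.
Dividing out leaves s^2 + 2s + 5 = 0.
The quadratic formula then gives s = -1 ± 2j.

s = -1 ± 2j, -2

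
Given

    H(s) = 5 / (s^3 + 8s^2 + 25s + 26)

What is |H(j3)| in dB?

|H(j3)|_dB ≈ -22.5 dB

Substitute s = j3: numerator = 5, denominator = -46 + j48.
|H(j3)| = |5| / |-46 + j48| = 5 / 66.483 ≈ 0.07521.
In decibels: 20·log₁₀(0.07521) ≈ -22.5 dB.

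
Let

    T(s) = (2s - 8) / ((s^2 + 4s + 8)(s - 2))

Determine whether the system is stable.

The poles can be read from the denominator factors: s = -2 + 2j, -2 - 2j, 2.
Since the pole(s) at s = 2 lie in the right half-plane, the system is unstable.

unstable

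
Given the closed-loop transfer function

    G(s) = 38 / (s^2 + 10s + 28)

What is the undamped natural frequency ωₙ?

ωₙ ≈ 5.292 rad/s

Compare the denominator to the standard form s^2 + 2ζωₙs + ωₙ².
ωₙ² = 28, so ωₙ = √28 ≈ 5.292 rad/s.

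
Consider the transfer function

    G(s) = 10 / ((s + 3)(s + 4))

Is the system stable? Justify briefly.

The poles can be read from the denominator factors: s = -3, -4.
Since all poles lie strictly in the left half-plane, the system is stable.

stable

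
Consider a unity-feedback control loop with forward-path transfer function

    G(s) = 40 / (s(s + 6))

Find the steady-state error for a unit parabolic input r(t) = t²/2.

e_ss = ∞

G(s) has one pole at the origin.
This is a Type 1 system; Ka = lim_{s→0} s^2·G(s) = 0, so the steady-state error for a parabola input is infinite.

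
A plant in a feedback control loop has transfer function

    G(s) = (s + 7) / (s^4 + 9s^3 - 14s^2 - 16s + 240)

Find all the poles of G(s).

The poles are the roots of the denominator s^4 + 9s^3 - 14s^2 - 16s + 240 = 0.
Trying s = -3: the polynomial evaluates to 0, so (s + 3) is a factor.
Dividing out leaves s^3 + 6s^2 - 32s + 80 = 0.
This factors further as (s^2 - 4s + 8)(s + 10) = 0.

s = 2 ± 2j, -3, -10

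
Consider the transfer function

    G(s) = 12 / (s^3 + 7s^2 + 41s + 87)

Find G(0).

G(0) = 4/29 ≈ 0.1379

Set s = 0: G(0) = (12) / (87) = 4/29.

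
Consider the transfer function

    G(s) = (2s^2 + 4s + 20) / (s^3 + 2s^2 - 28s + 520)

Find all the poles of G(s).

s = 4 ± 6j, -10

The poles are the roots of the denominator s^3 + 2s^2 - 28s + 520 = 0.
Trying s = -10: the polynomial evaluates to 0, so (s + 10) is a factor.
Dividing out leaves s^2 - 8s + 52 = 0.
The quadratic formula then gives s = 4 ± 6j.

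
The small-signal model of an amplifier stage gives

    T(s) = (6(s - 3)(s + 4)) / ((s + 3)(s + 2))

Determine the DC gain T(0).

At s = 0 each factor (s + a) contributes a and each (s^2 + bs + c) contributes c.
T(0) = 6·(-3) · (4) / ((3) · (2)) = -72/6 = -12.

T(0) = -12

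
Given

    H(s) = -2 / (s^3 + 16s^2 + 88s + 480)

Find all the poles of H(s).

The poles are the roots of the denominator s^3 + 16s^2 + 88s + 480 = 0.
Trying s = -12: the polynomial evaluates to 0, so (s + 12) is a factor.
Dividing out leaves s^2 + 4s + 40 = 0.
The quadratic formula then gives s = -2 ± 6j.

s = -2 ± 6j, -12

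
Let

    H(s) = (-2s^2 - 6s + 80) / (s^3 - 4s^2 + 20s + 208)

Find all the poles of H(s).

The poles are the roots of the denominator s^3 - 4s^2 + 20s + 208 = 0.
Trying s = -4: the polynomial evaluates to 0, so (s + 4) is a factor.
Dividing out leaves s^2 - 8s + 52 = 0.
The quadratic formula then gives s = 4 ± 6j.

s = 4 ± 6j, -4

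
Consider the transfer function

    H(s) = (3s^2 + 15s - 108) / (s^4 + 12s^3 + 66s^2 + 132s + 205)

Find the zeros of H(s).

Set the numerator to zero: 3s^2 + 15s - 108 = 0, i.e. 3·(s^2 + 5s - 36) = 0.
Factoring: (s + 9)(s - 4) = 0.

s = -9, 4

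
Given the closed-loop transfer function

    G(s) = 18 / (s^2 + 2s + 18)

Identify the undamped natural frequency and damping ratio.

ωₙ ≈ 4.243 rad/s, ζ ≈ 0.2357

Compare the denominator to the standard form s^2 + 2ζωₙs + ωₙ².
ωₙ² = 18, so ωₙ = √18 ≈ 4.243 rad/s.
2ζωₙ = 2, so ζ = 2/(2·√18) ≈ 0.2357.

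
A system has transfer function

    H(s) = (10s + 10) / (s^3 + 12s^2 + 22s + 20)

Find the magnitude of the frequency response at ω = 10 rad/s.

|H(j10)| ≈ 0.07105

Substitute s = j10: numerator = 10 + j100, denominator = -1180 - j780.
|H(j10)| = |10 + j100| / |-1180 - j780| = 100.50 / 1414.5 ≈ 0.07105.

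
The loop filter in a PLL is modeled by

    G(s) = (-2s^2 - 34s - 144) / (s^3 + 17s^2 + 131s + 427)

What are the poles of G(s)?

s = -5 + 6j, -5 - 6j, -7

The poles are the roots of the denominator s^3 + 17s^2 + 131s + 427 = 0.
Trying s = -7: the polynomial evaluates to 0, so (s + 7) is a factor.
Dividing out leaves s^2 + 10s + 61 = 0.
The quadratic formula then gives s = -5 ± 6j.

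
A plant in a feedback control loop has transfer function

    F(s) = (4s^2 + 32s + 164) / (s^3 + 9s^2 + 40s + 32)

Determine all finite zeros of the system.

Set the numerator to zero: 4s^2 + 32s + 164 = 0, i.e. 4·(s^2 + 8s + 41) = 0.
Factoring: (s^2 + 8s + 41) = 0.

s = -4 ± 5j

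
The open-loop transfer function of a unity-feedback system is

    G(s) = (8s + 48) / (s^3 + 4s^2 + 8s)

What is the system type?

Type 1

Factor s from the denominator: s^3 + 4s^2 + 8s = s·(s^2 + 4s + 8).
There is 1 pole at the origin, so the system is Type 1.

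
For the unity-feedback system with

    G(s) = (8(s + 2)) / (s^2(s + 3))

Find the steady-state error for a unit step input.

e_ss = 0

G(s) has 2 poles at the origin.
This is a Type 2 system; for a step input the steady-state error is zero.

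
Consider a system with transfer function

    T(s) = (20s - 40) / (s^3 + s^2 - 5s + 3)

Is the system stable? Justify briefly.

unstable

The denominator s^3 + s^2 - 5s + 3 factors as (s + 3)(s - 1)^2, giving poles at s = -3, 1, 1.
Since the pole(s) at s = 1, 1 lie in the right half-plane, the system is unstable.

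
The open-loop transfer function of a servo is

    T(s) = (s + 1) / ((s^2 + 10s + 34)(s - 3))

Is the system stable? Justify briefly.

The poles can be read from the denominator factors: s = -5 ± 3j, 3.
Since the pole(s) at s = 3 lie in the right half-plane, the system is unstable.

unstable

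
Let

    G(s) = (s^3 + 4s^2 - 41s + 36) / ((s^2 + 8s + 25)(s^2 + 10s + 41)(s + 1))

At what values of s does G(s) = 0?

Set the numerator to zero: s^3 + 4s^2 - 41s + 36 = 0.
Factoring: (s - 1)(s + 9)(s - 4) = 0.

s = 1, -9, 4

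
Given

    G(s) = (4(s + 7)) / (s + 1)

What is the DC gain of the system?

At s = 0 each factor (s + a) contributes a and each (s^2 + bs + c) contributes c.
G(0) = 4·(7) / ((1)) = 28/1 = 28.

G(0) = 28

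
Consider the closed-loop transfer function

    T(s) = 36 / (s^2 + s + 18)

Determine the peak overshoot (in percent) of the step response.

Comparing s^2 + s + 18 to s^2 + 2ζωₙs + ωₙ²: ωₙ = √18 ≈ 4.243 rad/s and ζ = 1/(2·√18) ≈ 0.1179.
%OS = 100·exp(−πζ/√(1−ζ²)) = 100·exp(−π·0.1179/√(1−0.1179²)) ≈ 68.9%.

%OS ≈ 68.9%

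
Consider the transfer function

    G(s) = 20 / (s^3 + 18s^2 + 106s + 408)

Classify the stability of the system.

The denominator s^3 + 18s^2 + 106s + 408 factors as (s + 12)(s^2 + 6s + 34), giving poles at s = -12, -3 + 5j, -3 - 5j.
Since all poles lie strictly in the left half-plane, the system is stable.

stable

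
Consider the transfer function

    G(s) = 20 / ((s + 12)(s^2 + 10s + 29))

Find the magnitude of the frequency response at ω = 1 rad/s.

|G(j1)| ≈ 0.05586

Substitute s = j1: numerator = 20, denominator = 326 + j148.
|G(j1)| = |20| / |326 + j148| = 20 / 358.02 ≈ 0.05586.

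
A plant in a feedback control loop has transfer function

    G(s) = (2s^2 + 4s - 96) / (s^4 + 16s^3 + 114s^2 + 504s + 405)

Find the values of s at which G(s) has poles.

The poles are the roots of the denominator s^4 + 16s^3 + 114s^2 + 504s + 405 = 0.
Trying s = -9: the polynomial evaluates to 0, so (s + 9) is a factor.
Dividing out leaves s^3 + 7s^2 + 51s + 45 = 0.
This factors further as (s^2 + 6s + 45)(s + 1) = 0.

s = -3 + 6j, -3 - 6j, -9, -1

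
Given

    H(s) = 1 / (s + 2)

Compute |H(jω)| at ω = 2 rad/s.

Substitute s = j2: numerator = 1, denominator = 2 + j2.
|H(j2)| = |1| / |2 + j2| = 1 / 2.8284 ≈ 0.3536.

|H(j2)| ≈ 0.3536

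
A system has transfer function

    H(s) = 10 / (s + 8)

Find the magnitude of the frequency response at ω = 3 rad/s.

Substitute s = j3: numerator = 10, denominator = 8 + j3.
|H(j3)| = |10| / |8 + j3| = 10 / 8.5440 ≈ 1.170.

|H(j3)| ≈ 1.170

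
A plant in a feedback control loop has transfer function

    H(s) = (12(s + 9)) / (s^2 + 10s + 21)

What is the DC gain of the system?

Set s = 0: H(0) = (108) / (21) = 36/7.

H(0) = 36/7 ≈ 5.143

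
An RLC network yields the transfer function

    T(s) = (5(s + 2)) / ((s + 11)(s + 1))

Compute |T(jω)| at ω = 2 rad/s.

Substitute s = j2: numerator = 10 + j10, denominator = 7 + j24.
|T(j2)| = |10 + j10| / |7 + j24| = 14.142 / 25 ≈ 0.5657.

|T(j2)| ≈ 0.5657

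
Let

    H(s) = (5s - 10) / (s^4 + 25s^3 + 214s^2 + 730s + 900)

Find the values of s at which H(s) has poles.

s = -3 + j, -3 - j, -9, -10

The poles are the roots of the denominator s^4 + 25s^3 + 214s^2 + 730s + 900 = 0.
Trying s = -9: the polynomial evaluates to 0, so (s + 9) is a factor.
Dividing out leaves s^3 + 16s^2 + 70s + 100 = 0.
This factors further as (s^2 + 6s + 10)(s + 10) = 0.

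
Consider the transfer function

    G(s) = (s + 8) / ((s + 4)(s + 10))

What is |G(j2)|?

Substitute s = j2: numerator = 8 + j2, denominator = 36 + j28.
|G(j2)| = |8 + j2| / |36 + j28| = 8.2462 / 45.607 ≈ 0.1808.

|G(j2)| ≈ 0.1808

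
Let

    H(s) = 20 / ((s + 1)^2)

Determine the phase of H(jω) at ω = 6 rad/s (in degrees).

∠H(j6) ≈ -161.1°

At s = j6: numerator = 20, denominator = -35 + j12.
∠H = ∠num − ∠den = 0° − (161.08°) = -161.1°.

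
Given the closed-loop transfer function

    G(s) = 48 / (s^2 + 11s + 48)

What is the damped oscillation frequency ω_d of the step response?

Comparing s^2 + 11s + 48 to s^2 + 2ζωₙs + ωₙ²: ωₙ = √48 ≈ 6.928 rad/s and ζ = 11/(2·√48) ≈ 0.7939.
ζωₙ = 11/2 = 5.5, so ω_d = ωₙ√(1−ζ²) = √(ωₙ² − (ζωₙ)²) = √(48 − 5.5²) = √17.75 ≈ 4.213 rad/s.

ω_d ≈ 4.213 rad/s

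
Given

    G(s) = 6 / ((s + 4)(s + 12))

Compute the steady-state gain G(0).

G(0) = 1/8 ≈ 0.1250

At s = 0 each factor (s + a) contributes a and each (s^2 + bs + c) contributes c.
G(0) = 6·1 / ((4) · (12)) = 6/48 = 1/8.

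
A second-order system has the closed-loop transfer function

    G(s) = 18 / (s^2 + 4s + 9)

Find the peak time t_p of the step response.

Comparing s^2 + 4s + 9 to s^2 + 2ζωₙs + ωₙ²: ωₙ = 3 rad/s and ζ = 4/(2·3) ≈ 0.6667.
ζωₙ = 4/2 = 2, so ω_d = ωₙ√(1−ζ²) = √(ωₙ² − (ζωₙ)²) = √(9 − 2²) = √5 ≈ 2.236 rad/s.
t_p = π/ω_d = π/2.236 ≈ 1.405 s.

t_p ≈ 1.405 s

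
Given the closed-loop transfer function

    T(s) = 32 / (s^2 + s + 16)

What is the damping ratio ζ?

Compare the denominator to the standard form s^2 + 2ζωₙs + ωₙ².
ωₙ² = 16, so ωₙ = 4 rad/s.
2ζωₙ = 1, so ζ = 1/(2·4) = 0.125.

ζ = 0.125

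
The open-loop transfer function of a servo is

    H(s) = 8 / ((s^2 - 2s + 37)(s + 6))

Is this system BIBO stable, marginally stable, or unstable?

The poles can be read from the denominator factors: s = 1 + 6j, 1 - 6j, -6.
Since the pole(s) at s = 1 + 6j, 1 - 6j lie in the right half-plane, the system is unstable.

unstable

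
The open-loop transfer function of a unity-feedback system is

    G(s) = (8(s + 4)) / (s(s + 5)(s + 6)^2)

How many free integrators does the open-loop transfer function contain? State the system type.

The denominator has 1 factor of s at the origin (free integrator), so this is a Type 1 system.

Type 1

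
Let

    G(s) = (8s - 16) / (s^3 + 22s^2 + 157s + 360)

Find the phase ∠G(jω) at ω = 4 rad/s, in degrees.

∠G(j4) ≈ 27.38°

At s = j4: numerator = -16 + j32, denominator = 8 + j564.
∠G = ∠num − ∠den = 116.57° − (89.187°) = 27.38°.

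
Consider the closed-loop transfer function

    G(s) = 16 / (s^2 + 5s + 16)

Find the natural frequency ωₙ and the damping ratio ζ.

Compare the denominator to the standard form s^2 + 2ζωₙs + ωₙ².
ωₙ² = 16, so ωₙ = 4 rad/s.
2ζωₙ = 5, so ζ = 5/(2·4) = 0.625.

ωₙ = 4 rad/s, ζ = 0.625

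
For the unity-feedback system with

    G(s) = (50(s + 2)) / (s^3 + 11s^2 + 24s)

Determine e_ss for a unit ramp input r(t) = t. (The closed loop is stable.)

G(s) has one pole at the origin.
This is a Type 1 system. Kv = lim_{s→0} s·G(s) = 100/24 = 25/6.
e_ss = 1/Kv = 1/(25/6) = 6/25 ≈ 0.2400.

e_ss = 0.2400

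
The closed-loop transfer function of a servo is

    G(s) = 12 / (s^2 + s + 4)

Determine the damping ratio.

Compare the denominator to the standard form s^2 + 2ζωₙs + ωₙ².
ωₙ² = 4, so ωₙ = 2 rad/s.
2ζωₙ = 1, so ζ = 1/(2·2) = 0.25.

ζ = 0.25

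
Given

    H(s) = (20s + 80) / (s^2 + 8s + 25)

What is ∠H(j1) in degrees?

∠H(j1) ≈ -4.399°

At s = j1: numerator = 80 + j20, denominator = 24 + j8.
∠H = ∠num − ∠den = 14.036° − (18.435°) = -4.399°.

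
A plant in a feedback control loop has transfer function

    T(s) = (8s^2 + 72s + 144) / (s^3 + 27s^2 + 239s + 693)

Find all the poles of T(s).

The poles are the roots of the denominator s^3 + 27s^2 + 239s + 693 = 0.
Trying s = -9: the polynomial evaluates to 0, so (s + 9) is a factor.
Dividing out leaves s^2 + 18s + 77 = 0.
Factoring the quadratic: (s + 7)(s + 11) = 0.

s = -9, -7, -11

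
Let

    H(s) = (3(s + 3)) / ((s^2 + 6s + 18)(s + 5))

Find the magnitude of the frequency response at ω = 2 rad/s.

|H(j2)| ≈ 0.1089

Substitute s = j2: numerator = 9 + j6, denominator = 46 + j88.
|H(j2)| = |9 + j6| / |46 + j88| = 10.817 / 99.298 ≈ 0.1089.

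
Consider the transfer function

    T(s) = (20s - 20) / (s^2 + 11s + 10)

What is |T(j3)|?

Substitute s = j3: numerator = -20 + j60, denominator = 1 + j33.
|T(j3)| = |-20 + j60| / |1 + j33| = 63.246 / 33.015 ≈ 1.916.

|T(j3)| ≈ 1.916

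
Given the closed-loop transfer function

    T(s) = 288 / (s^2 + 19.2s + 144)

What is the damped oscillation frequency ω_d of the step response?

ω_d = 7.200 rad/s

Comparing s^2 + 19.2s + 144 to s^2 + 2ζωₙs + ωₙ²: ωₙ = 12 rad/s and ζ = 19.2/(2·12) = 0.8.
ζωₙ = 19.2/2 = 9.6, so ω_d = ωₙ√(1−ζ²) = √(ωₙ² − (ζωₙ)²) = √(144 − 9.6²) = √51.84 = 7.200 rad/s.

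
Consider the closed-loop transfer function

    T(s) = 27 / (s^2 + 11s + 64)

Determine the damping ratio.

Compare the denominator to the standard form s^2 + 2ζωₙs + ωₙ².
ωₙ² = 64, so ωₙ = 8 rad/s.
2ζωₙ = 11, so ζ = 11/(2·8) = 0.6875.
With ζ = 0.6875 the response is underdamped.

ζ = 0.6875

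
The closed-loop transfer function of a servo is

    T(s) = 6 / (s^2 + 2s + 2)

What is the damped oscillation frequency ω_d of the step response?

ω_d = 1 rad/s

Comparing s^2 + 2s + 2 to s^2 + 2ζωₙs + ωₙ²: ωₙ = √2 ≈ 1.414 rad/s and ζ = 2/(2·√2) ≈ 0.7071.
ζωₙ = 2/2 = 1, so ω_d = ωₙ√(1−ζ²) = √(ωₙ² − (ζωₙ)²) = √(2 − 1²) = √1 = 1 rad/s.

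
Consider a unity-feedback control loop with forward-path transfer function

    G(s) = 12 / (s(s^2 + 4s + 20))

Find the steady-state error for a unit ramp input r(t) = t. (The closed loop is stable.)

e_ss = 1.667

G(s) has one pole at the origin.
This is a Type 1 system. Kv = lim_{s→0} s·G(s) = 12/20 = 3/5.
e_ss = 1/Kv = 1/(3/5) = 5/3 ≈ 1.667.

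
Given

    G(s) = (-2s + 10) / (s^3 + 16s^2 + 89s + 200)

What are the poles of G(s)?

The poles are the roots of the denominator s^3 + 16s^2 + 89s + 200 = 0.
Trying s = -8: the polynomial evaluates to 0, so (s + 8) is a factor.
Dividing out leaves s^2 + 8s + 25 = 0.
The quadratic formula then gives s = -4 ± 3j.

s = -4 + 3j, -4 - 3j, -8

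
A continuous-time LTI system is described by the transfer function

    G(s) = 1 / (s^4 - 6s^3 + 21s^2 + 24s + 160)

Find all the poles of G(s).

The poles are the roots of the denominator s^4 - 6s^3 + 21s^2 + 24s + 160 = 0.
No real roots exist; factor into two real quadratics: (s^2 - 8s + 32)(s^2 + 2s + 5) = 0.
Each quadratic gives a conjugate pair via the quadratic formula.

s = 4 + 4j, 4 - 4j, -1 + 2j, -1 - 2j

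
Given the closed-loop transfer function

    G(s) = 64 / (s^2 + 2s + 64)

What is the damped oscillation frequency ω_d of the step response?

ω_d ≈ 7.937 rad/s

Comparing s^2 + 2s + 64 to s^2 + 2ζωₙs + ωₙ²: ωₙ = 8 rad/s and ζ = 2/(2·8) = 0.125.
ζωₙ = 2/2 = 1, so ω_d = ωₙ√(1−ζ²) = √(ωₙ² − (ζωₙ)²) = √(64 − 1²) = √63 ≈ 7.937 rad/s.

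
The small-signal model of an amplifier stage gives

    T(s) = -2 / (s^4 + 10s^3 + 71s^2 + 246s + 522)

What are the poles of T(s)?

The poles are the roots of the denominator s^4 + 10s^3 + 71s^2 + 246s + 522 = 0.
No real roots exist; factor into two real quadratics: (s^2 + 4s + 29)(s^2 + 6s + 18) = 0.
Each quadratic gives a conjugate pair via the quadratic formula.

s = -2 + 5j, -2 - 5j, -3 + 3j, -3 - 3j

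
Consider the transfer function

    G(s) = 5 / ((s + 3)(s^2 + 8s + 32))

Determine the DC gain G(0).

G(0) = 5/96 ≈ 0.05208

Set s = 0: G(0) = (5) / (96) = 5/96.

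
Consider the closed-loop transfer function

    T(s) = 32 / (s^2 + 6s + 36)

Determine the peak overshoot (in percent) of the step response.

%OS ≈ 16.3%

Comparing s^2 + 6s + 36 to s^2 + 2ζωₙs + ωₙ²: ωₙ = 6 rad/s and ζ = 6/(2·6) = 0.5.
%OS = 100·exp(−πζ/√(1−ζ²)) = 100·exp(−π·0.5/√(1−0.5²)) ≈ 16.3%.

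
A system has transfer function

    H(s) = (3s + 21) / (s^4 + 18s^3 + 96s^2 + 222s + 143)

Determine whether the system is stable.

stable

The denominator s^4 + 18s^3 + 96s^2 + 222s + 143 factors as (s + 11)(s + 1)(s^2 + 6s + 13), giving poles at s = -11, -1, -3 ± 2j.
Since all poles lie strictly in the left half-plane, the system is stable.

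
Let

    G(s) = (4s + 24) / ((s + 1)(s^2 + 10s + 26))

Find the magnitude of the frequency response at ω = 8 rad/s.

Substitute s = j8: numerator = 24 + j32, denominator = -678 - j224.
|G(j8)| = |24 + j32| / |-678 - j224| = 40 / 714.04 ≈ 0.05602.

|G(j8)| ≈ 0.05602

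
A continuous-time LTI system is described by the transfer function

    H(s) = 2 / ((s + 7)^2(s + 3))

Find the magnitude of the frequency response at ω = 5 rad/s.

|H(j5)| ≈ 0.004635

Substitute s = j5: numerator = 2, denominator = -278 + j330.
|H(j5)| = |2| / |-278 + j330| = 2 / 431.49 ≈ 0.004635.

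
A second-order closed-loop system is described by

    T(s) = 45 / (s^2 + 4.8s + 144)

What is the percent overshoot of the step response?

%OS ≈ 52.7%

Comparing s^2 + 4.8s + 144 to s^2 + 2ζωₙs + ωₙ²: ωₙ = 12 rad/s and ζ = 4.8/(2·12) = 0.2.
%OS = 100·exp(−πζ/√(1−ζ²)) = 100·exp(−π·0.2/√(1−0.2²)) ≈ 52.7%.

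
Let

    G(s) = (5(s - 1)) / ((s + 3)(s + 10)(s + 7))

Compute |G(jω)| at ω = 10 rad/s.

Substitute s = j10: numerator = -5 + j50, denominator = -1790 + j210.
|G(j10)| = |-5 + j50| / |-1790 + j210| = 50.249 / 1802.3 ≈ 0.02788.

|G(j10)| ≈ 0.02788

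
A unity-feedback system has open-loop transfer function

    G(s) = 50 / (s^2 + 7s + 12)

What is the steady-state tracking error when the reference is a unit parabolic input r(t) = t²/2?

G(s) has no poles at the origin.
This is a Type 0 system; Ka = lim_{s→0} s^2·G(s) = 0, so the steady-state error for a parabola input is infinite.

e_ss = ∞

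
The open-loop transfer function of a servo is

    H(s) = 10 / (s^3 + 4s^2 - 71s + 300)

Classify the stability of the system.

unstable

The denominator s^3 + 4s^2 - 71s + 300 factors as (s + 12)(s^2 - 8s + 25), giving poles at s = -12, 4 + 3j, 4 - 3j.
Since the pole(s) at s = 4 ± 3j lie in the right half-plane, the system is unstable.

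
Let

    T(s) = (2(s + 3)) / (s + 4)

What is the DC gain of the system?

T(0) = 3/2 ≈ 1.500

At s = 0 each factor (s + a) contributes a and each (s^2 + bs + c) contributes c.
T(0) = 2·(3) / ((4)) = 6/4 = 3/2.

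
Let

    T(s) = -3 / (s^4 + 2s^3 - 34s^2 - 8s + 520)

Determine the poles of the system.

The poles are the roots of the denominator s^4 + 2s^3 - 34s^2 - 8s + 520 = 0.
No real roots exist; factor into two real quadratics: (s^2 - 8s + 20)(s^2 + 10s + 26) = 0.
Each quadratic gives a conjugate pair via the quadratic formula.

s = 4 + 2j, 4 - 2j, -5 + j, -5 - j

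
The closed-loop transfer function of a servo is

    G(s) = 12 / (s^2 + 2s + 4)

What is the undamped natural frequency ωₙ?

ωₙ = 2 rad/s

Compare the denominator to the standard form s^2 + 2ζωₙs + ωₙ².
ωₙ² = 4, so ωₙ = 2 rad/s.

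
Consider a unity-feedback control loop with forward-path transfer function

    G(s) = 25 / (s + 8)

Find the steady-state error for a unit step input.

G(s) has no poles at the origin.
This is a Type 0 system. Kp = lim_{s→0} G(s) = 25/8.
e_ss = 1/(1 + Kp) = 1/(1 + 25/8) = 8/33 ≈ 0.2424.

e_ss = 0.2424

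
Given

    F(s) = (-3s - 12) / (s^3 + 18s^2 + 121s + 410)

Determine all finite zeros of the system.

Set the numerator to zero: -3s - 12 = 0, i.e. -3·(s + 4) = 0.
So s = -4.

s = -4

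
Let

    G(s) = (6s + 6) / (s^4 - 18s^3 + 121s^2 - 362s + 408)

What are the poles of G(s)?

The poles are the roots of the denominator s^4 - 18s^3 + 121s^2 - 362s + 408 = 0.
Trying s = 6: the polynomial evaluates to 0, so (s - 6) is a factor.
Dividing out leaves s^3 - 12s^2 + 49s - 68 = 0.
This factors further as (s^2 - 8s + 17)(s - 4) = 0.

s = 4 + j, 4 - j, 6, 4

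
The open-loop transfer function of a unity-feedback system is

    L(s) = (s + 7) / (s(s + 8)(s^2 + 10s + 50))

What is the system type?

Type 1

The denominator has 1 factor of s at the origin (free integrator), so this is a Type 1 system.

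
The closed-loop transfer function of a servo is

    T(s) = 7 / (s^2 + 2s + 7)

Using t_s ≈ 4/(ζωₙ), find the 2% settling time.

Comparing s^2 + 2s + 7 to s^2 + 2ζωₙs + ωₙ²: ωₙ = √7 ≈ 2.646 rad/s and ζ = 2/(2·√7) ≈ 0.3780.
ζωₙ = 2/2 = 1, so t_s ≈ 4/(ζωₙ) = 4/1 = 4 s.

t_s ≈ 4 s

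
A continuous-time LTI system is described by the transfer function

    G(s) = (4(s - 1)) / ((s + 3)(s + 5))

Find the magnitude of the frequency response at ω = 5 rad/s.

Substitute s = j5: numerator = -4 + j20, denominator = -10 + j40.
|G(j5)| = |-4 + j20| / |-10 + j40| = 20.396 / 41.231 ≈ 0.4947.

|G(j5)| ≈ 0.4947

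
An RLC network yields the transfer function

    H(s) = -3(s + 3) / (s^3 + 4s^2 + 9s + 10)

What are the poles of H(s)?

s = -1 + 2j, -1 - 2j, -2

The poles are the roots of the denominator s^3 + 4s^2 + 9s + 10 = 0.
Trying s = -2: the polynomial evaluates to 0, so (s + 2) is a factor.
Dividing out leaves s^2 + 2s + 5 = 0.
The quadratic formula then gives s = -1 ± 2j.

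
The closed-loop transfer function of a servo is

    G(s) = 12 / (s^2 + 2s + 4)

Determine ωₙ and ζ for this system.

ωₙ = 2 rad/s, ζ = 0.5

Compare the denominator to the standard form s^2 + 2ζωₙs + ωₙ².
ωₙ² = 4, so ωₙ = 2 rad/s.
2ζωₙ = 2, so ζ = 2/(2·2) = 0.5.
With ζ = 0.5 the response is underdamped.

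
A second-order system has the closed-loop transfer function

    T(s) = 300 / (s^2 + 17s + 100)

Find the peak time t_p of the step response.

t_p ≈ 0.5964 s

Comparing s^2 + 17s + 100 to s^2 + 2ζωₙs + ωₙ²: ωₙ = 10 rad/s and ζ = 17/(2·10) = 0.85.
ζωₙ = 17/2 = 8.5, so ω_d = ωₙ√(1−ζ²) = √(ωₙ² − (ζωₙ)²) = √(100 − 8.5²) = √27.75 ≈ 5.268 rad/s.
t_p = π/ω_d = π/5.268 ≈ 0.5964 s.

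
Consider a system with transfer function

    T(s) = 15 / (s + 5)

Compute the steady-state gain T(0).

Set s = 0: T(0) = (15) / (5) = 3.

T(0) = 3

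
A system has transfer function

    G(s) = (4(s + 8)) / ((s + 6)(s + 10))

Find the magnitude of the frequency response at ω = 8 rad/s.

Substitute s = j8: numerator = 32 + j32, denominator = -4 + j128.
|G(j8)| = |32 + j32| / |-4 + j128| = 45.255 / 128.06 ≈ 0.3534.

|G(j8)| ≈ 0.3534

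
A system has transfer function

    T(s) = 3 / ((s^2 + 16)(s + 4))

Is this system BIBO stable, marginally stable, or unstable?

The poles can be read from the denominator factors: s = ±4j, -4.
Since the simple pole(s) at s = ±4j lie on the jω-axis with none in the right half-plane, the system is marginally stable.

marginally stable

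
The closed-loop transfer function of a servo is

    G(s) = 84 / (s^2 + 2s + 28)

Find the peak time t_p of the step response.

Comparing s^2 + 2s + 28 to s^2 + 2ζωₙs + ωₙ²: ωₙ = √28 ≈ 5.292 rad/s and ζ = 2/(2·√28) ≈ 0.1890.
ζωₙ = 2/2 = 1, so ω_d = ωₙ√(1−ζ²) = √(ωₙ² − (ζωₙ)²) = √(28 − 1²) = √27 ≈ 5.196 rad/s.
t_p = π/ω_d = π/5.196 ≈ 0.6046 s.

t_p ≈ 0.6046 s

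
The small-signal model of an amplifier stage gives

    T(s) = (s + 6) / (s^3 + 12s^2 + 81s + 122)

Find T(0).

Set s = 0: T(0) = (6) / (122) = 3/61.

T(0) = 3/61 ≈ 0.04918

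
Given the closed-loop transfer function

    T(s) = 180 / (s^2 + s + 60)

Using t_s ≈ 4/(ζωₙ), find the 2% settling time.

t_s ≈ 8 s

Comparing s^2 + s + 60 to s^2 + 2ζωₙs + ωₙ²: ωₙ = √60 ≈ 7.746 rad/s and ζ = 1/(2·√60) ≈ 0.06455.
ζωₙ = 1/2 = 0.5, so t_s ≈ 4/(ζωₙ) = 4/0.5 = 8 s.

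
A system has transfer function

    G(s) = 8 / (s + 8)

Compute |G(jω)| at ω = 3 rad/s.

Substitute s = j3: numerator = 8, denominator = 8 + j3.
|G(j3)| = |8| / |8 + j3| = 8 / 8.5440 ≈ 0.9363.

|G(j3)| ≈ 0.9363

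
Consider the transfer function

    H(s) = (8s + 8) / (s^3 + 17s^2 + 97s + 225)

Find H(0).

H(0) = 8/225 ≈ 0.03556

Set s = 0: H(0) = (8) / (225) = 8/225.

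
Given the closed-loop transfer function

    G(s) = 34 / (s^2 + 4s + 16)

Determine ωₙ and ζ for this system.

ωₙ = 4 rad/s, ζ = 0.5

Compare the denominator to the standard form s^2 + 2ζωₙs + ωₙ².
ωₙ² = 16, so ωₙ = 4 rad/s.
2ζωₙ = 4, so ζ = 4/(2·4) = 0.5.
With ζ = 0.5 the response is underdamped.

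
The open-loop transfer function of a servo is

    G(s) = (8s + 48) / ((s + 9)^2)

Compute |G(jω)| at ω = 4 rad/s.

Substitute s = j4: numerator = 48 + j32, denominator = 65 + j72.
|G(j4)| = |48 + j32| / |65 + j72| = 57.689 / 97 ≈ 0.5947.

|G(j4)| ≈ 0.5947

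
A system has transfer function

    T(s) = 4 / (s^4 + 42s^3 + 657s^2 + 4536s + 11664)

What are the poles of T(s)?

s = -9, -12, -12, -9

The poles are the roots of the denominator s^4 + 42s^3 + 657s^2 + 4536s + 11664 = 0.
Trying s = -9: the polynomial evaluates to 0, so (s + 9) is a factor.
Dividing out leaves s^3 + 33s^2 + 360s + 1296 = 0.
This factors further as (s + 12)^2(s + 9) = 0.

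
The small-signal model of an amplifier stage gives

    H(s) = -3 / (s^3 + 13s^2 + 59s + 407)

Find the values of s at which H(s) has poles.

The poles are the roots of the denominator s^3 + 13s^2 + 59s + 407 = 0.
Trying s = -11: the polynomial evaluates to 0, so (s + 11) is a factor.
Dividing out leaves s^2 + 2s + 37 = 0.
The quadratic formula then gives s = -1 ± 6j.

s = -1 + 6j, -1 - 6j, -11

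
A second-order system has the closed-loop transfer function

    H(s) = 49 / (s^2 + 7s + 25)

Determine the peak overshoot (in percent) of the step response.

Comparing s^2 + 7s + 25 to s^2 + 2ζωₙs + ωₙ²: ωₙ = 5 rad/s and ζ = 7/(2·5) = 0.7.
%OS = 100·exp(−πζ/√(1−ζ²)) = 100·exp(−π·0.7/√(1−0.7²)) ≈ 4.60%.

%OS ≈ 4.60%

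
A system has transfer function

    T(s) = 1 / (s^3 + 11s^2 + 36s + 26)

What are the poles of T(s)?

s = -5 ± j, -1

The poles are the roots of the denominator s^3 + 11s^2 + 36s + 26 = 0.
Trying s = -1: the polynomial evaluates to 0, so (s + 1) is a factor.
Dividing out leaves s^2 + 10s + 26 = 0.
The quadratic formula then gives s = -5 ± 1j.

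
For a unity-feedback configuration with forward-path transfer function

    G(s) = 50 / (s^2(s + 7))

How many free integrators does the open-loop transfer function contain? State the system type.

The denominator has 2 factors of s at the origin (free integrators), so this is a Type 2 system.

Type 2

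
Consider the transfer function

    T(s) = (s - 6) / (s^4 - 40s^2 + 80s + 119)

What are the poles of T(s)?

The poles are the roots of the denominator s^4 - 40s^2 + 80s + 119 = 0.
Trying s = -7: the polynomial evaluates to 0, so (s + 7) is a factor.
Dividing out leaves s^3 - 7s^2 + 9s + 17 = 0.
This factors further as (s^2 - 8s + 17)(s + 1) = 0.

s = 4 ± j, -7, -1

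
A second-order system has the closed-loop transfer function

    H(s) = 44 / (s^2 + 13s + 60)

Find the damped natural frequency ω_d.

ω_d ≈ 4.213 rad/s

Comparing s^2 + 13s + 60 to s^2 + 2ζωₙs + ωₙ²: ωₙ = √60 ≈ 7.746 rad/s and ζ = 13/(2·√60) ≈ 0.8391.
ζωₙ = 13/2 = 6.5, so ω_d = ωₙ√(1−ζ²) = √(ωₙ² − (ζωₙ)²) = √(60 − 6.5²) = √17.75 ≈ 4.213 rad/s.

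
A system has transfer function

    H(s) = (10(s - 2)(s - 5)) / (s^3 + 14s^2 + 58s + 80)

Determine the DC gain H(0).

Set s = 0: H(0) = (100) / (80) = 5/4.

H(0) = 5/4 ≈ 1.250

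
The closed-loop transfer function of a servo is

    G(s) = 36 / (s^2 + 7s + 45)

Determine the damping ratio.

ζ ≈ 0.5217

Compare the denominator to the standard form s^2 + 2ζωₙs + ωₙ².
ωₙ² = 45, so ωₙ = √45 ≈ 6.708 rad/s.
2ζωₙ = 7, so ζ = 7/(2·√45) ≈ 0.5217.
With ζ = 0.5217 the response is underdamped.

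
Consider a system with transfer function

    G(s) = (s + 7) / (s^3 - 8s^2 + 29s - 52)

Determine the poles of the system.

The poles are the roots of the denominator s^3 - 8s^2 + 29s - 52 = 0.
Trying s = 4: the polynomial evaluates to 0, so (s - 4) is a factor.
Dividing out leaves s^2 - 4s + 13 = 0.
The quadratic formula then gives s = 2 ± 3j.

s = 2 ± 3j, 4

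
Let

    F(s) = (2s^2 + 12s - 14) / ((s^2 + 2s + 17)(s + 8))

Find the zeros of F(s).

s = -7, 1

Set the numerator to zero: 2s^2 + 12s - 14 = 0, i.e. 2·(s^2 + 6s - 7) = 0.
Factoring: (s + 7)(s - 1) = 0.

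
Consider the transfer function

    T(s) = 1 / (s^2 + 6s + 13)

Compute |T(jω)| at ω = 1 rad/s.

|T(j1)| ≈ 0.07454

Substitute s = j1: numerator = 1, denominator = 12 + j6.
|T(j1)| = |1| / |12 + j6| = 1 / 13.416 ≈ 0.07454.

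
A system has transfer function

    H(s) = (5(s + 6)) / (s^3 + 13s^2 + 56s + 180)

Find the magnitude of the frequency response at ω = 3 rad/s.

|H(j3)| ≈ 0.2172

Substitute s = j3: numerator = 30 + j15, denominator = 63 + j141.
|H(j3)| = |30 + j15| / |63 + j141| = 33.541 / 154.43 ≈ 0.2172.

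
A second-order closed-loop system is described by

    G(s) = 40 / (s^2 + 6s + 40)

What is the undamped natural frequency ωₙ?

ωₙ ≈ 6.325 rad/s

Compare the denominator to the standard form s^2 + 2ζωₙs + ωₙ².
ωₙ² = 40, so ωₙ = √40 ≈ 6.325 rad/s.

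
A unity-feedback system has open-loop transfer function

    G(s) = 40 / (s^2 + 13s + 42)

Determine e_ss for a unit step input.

e_ss = 0.5122

G(s) has no poles at the origin.
This is a Type 0 system. Kp = lim_{s→0} G(s) = 40/42 = 20/21.
e_ss = 1/(1 + Kp) = 1/(1 + 20/21) = 21/41 ≈ 0.5122.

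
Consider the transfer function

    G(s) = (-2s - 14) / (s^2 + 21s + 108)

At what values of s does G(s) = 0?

Set the numerator to zero: -2s - 14 = 0, i.e. -2·(s + 7) = 0.
So s = -7.

s = -7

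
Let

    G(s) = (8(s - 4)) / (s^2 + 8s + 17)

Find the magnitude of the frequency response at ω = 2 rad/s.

Substitute s = j2: numerator = -32 + j16, denominator = 13 + j16.
|G(j2)| = |-32 + j16| / |13 + j16| = 35.777 / 20.616 ≈ 1.735.

|G(j2)| ≈ 1.735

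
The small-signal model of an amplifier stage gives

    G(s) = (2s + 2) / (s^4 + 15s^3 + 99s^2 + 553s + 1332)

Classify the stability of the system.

stable

The denominator s^4 + 15s^3 + 99s^2 + 553s + 1332 factors as (s + 9)(s^2 + 2s + 37)(s + 4), giving poles at s = -9, -1 ± 6j, -4.
Since all poles lie strictly in the left half-plane, the system is stable.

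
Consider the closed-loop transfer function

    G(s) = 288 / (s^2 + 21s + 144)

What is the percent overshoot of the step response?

%OS ≈ 0.342%

Comparing s^2 + 21s + 144 to s^2 + 2ζωₙs + ωₙ²: ωₙ = 12 rad/s and ζ = 21/(2·12) = 0.875.
%OS = 100·exp(−πζ/√(1−ζ²)) = 100·exp(−π·0.875/√(1−0.875²)) ≈ 0.342%.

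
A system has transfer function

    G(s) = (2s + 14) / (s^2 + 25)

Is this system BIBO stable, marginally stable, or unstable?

marginally stable

The poles can be read from the denominator factors: s = ±5j.
Since the simple pole(s) at s = 5j, -5j lie on the jω-axis with none in the right half-plane, the system is marginally stable.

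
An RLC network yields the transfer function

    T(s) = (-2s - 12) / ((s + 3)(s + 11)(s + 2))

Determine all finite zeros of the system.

Set the numerator to zero: -2s - 12 = 0, i.e. -2·(s + 6) = 0.
So s = -6.

s = -6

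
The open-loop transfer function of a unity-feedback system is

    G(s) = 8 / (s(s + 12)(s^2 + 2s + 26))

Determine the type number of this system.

The denominator has 1 factor of s at the origin (free integrator), so this is a Type 1 system.

Type 1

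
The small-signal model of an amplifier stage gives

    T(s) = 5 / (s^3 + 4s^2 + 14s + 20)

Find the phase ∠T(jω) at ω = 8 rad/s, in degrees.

∠T(j8) ≈ 120.5°

At s = j8: numerator = 5, denominator = -236 - j400.
∠T = ∠num − ∠den = 0° − (-120.54°) = 120.5°.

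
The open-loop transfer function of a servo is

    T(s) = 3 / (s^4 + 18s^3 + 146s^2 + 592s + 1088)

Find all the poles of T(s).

The poles are the roots of the denominator s^4 + 18s^3 + 146s^2 + 592s + 1088 = 0.
No real roots exist; factor into two real quadratics: (s^2 + 8s + 32)(s^2 + 10s + 34) = 0.
Each quadratic gives a conjugate pair via the quadratic formula.

s = -4 + 4j, -4 - 4j, -5 + 3j, -5 - 3j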